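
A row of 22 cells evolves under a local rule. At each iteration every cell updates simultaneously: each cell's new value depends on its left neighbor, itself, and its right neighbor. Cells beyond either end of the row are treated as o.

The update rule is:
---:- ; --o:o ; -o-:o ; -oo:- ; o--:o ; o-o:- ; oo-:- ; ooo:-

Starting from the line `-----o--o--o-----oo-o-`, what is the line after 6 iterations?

-------o-o------o--oo-

iteration 1: o---ooooooooo---o---o-
iteration 2: -o-o---------o-ooo-oo-
iteration 3: -o-oo-------oo--------
iteration 4: -o---o-----o--o------o
iteration 5: -oo-ooo---oooooo----o-
iteration 6: -------o-o------o--oo-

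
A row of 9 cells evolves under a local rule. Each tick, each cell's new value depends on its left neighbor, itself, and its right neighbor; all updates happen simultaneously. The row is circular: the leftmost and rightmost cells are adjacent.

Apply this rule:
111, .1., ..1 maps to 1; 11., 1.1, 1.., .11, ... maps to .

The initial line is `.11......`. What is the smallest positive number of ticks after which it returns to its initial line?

tick 1: 1........
tick 2: 1.......1
tick 3: .......1.
tick 4: ......11.
tick 5: .....1...
tick 6: ....11...
tick 7: ...1.....
tick 8: ..11.....
tick 9: .1.......
tick 10: 11.......
tick 11: ........1
tick 12: .......11
tick 13: ......1..
tick 14: .....11..
tick 15: ....1....
tick 16: ...11....
tick 17: ..1......
tick 18: .11......

18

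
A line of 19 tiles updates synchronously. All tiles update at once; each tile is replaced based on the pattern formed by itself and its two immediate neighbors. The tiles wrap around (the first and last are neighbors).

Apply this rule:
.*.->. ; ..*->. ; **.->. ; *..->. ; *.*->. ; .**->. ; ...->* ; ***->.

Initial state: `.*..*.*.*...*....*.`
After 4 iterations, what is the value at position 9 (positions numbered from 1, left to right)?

*

iteration 1: ..........*...**...
iteration 2: *********...*....**
iteration 3: ..........*...**...  (repeats iteration 1; period 2)
iteration 4: *********...*....**
position 9 holds *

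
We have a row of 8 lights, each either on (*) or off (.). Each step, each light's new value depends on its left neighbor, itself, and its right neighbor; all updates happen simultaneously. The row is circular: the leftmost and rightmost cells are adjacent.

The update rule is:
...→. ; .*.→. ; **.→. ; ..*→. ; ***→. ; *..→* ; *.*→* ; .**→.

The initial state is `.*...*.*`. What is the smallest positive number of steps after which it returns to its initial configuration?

*.*...*.
.*.*...*
*.*.*...
.*.*.*..
..*.*.*.
...*.*.*
*...*.*.
.*...*.*

8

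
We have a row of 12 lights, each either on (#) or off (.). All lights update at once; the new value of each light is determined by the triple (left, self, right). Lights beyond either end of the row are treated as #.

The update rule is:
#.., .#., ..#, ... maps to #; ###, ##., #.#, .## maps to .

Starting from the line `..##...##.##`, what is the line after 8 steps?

##..###.....
..##...#####
##..###.....  (repeats step 1; period 2)
step 8: ..##...#####

..##...#####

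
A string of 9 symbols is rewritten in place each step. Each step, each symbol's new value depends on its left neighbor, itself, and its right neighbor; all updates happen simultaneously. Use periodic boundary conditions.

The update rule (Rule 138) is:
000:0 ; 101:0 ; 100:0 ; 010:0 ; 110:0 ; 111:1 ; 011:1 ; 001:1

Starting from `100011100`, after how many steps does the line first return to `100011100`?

step 1: 000111001
step 2: 001110010
step 3: 011100100
step 4: 111001000
step 5: 110010001
step 6: 100100011
step 7: 001000111
step 8: 010001110
step 9: 100011100

9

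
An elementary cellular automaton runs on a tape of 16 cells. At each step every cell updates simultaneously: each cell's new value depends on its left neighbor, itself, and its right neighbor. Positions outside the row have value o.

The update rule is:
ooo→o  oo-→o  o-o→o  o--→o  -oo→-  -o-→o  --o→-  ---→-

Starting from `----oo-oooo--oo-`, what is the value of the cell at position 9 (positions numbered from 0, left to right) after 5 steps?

o

step 1: o----oo-oooo--oo
step 2: oo----oo-oooo--o
step 3: ooo----oo-oooo--
step 4: oooo----oo-oooo-
step 5: ooooo----oo-oooo
position 9 holds o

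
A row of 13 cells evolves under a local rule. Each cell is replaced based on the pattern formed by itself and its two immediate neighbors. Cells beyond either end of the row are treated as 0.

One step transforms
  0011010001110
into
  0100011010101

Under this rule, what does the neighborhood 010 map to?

At position 5 the neighborhood is 010; the next row has 1 there.

1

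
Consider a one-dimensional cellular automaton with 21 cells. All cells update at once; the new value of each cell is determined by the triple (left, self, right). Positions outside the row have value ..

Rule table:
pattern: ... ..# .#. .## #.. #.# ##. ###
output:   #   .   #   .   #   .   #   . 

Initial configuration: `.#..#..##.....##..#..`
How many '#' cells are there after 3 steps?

14

.##.##..#####..##.###
..#..##.....##..#...#
#.##..#####..##.###.#
count of #: 14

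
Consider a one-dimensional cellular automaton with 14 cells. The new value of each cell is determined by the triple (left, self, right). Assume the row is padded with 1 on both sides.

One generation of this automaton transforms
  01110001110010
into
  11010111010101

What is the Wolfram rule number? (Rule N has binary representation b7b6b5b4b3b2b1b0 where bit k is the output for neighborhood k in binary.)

position 2: 111 → 0  (bit 7 = 0)
position 3: 110 → 1  (bit 6 = 1)
position 0: 101 → 1  (bit 5 = 1)
position 4: 100 → 0  (bit 4 = 0)
position 1: 011 → 1  (bit 3 = 1)
position 12: 010 → 0  (bit 2 = 0)
position 6: 001 → 1  (bit 1 = 1)
position 5: 000 → 1  (bit 0 = 1)
bits b7..b0 = 01101011 = 107

107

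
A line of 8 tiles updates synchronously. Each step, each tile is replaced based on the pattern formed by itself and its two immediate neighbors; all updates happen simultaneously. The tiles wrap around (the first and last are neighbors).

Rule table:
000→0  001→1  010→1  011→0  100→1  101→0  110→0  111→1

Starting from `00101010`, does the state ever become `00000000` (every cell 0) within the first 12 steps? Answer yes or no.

no

01101011
00001000
00011100
00101010  (repeats step 0; period 4)
step 12: 00101010
step 12 is 00101010, still not uniform 0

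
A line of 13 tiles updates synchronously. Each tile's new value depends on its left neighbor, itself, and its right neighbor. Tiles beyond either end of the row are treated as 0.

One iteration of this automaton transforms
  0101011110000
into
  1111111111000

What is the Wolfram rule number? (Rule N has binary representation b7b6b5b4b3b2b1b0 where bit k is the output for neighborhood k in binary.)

254

position 6: 111 → 1  (bit 7 = 1)
position 8: 110 → 1  (bit 6 = 1)
position 2: 101 → 1  (bit 5 = 1)
position 9: 100 → 1  (bit 4 = 1)
position 5: 011 → 1  (bit 3 = 1)
position 1: 010 → 1  (bit 2 = 1)
position 0: 001 → 1  (bit 1 = 1)
position 10: 000 → 0  (bit 0 = 0)
bits b7..b0 = 11111110 = 254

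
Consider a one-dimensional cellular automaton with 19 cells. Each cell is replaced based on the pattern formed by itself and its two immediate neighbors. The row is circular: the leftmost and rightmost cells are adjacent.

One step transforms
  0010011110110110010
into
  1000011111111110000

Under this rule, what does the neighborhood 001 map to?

0

At position 1 the neighborhood is 001; the next row has 0 there.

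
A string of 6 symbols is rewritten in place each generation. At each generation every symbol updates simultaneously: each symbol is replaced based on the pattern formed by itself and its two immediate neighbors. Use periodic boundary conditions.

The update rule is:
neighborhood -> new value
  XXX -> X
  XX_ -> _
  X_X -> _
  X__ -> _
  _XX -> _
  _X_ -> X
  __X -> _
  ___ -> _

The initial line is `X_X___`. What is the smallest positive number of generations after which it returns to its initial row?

X_X___

1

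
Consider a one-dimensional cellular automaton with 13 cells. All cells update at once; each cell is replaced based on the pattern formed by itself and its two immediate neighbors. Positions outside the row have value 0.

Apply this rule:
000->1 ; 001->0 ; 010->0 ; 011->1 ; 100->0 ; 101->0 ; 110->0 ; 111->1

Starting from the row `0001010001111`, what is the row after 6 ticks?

1100000101110
1001110001100
0001100101001
1101000000000
1000011111111
0011011111110

0011011111110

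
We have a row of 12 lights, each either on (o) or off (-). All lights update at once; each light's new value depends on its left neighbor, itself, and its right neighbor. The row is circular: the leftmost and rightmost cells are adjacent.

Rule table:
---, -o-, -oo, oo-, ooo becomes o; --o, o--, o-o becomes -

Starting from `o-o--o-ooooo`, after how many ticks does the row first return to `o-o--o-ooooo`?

1

o-o--o-ooooo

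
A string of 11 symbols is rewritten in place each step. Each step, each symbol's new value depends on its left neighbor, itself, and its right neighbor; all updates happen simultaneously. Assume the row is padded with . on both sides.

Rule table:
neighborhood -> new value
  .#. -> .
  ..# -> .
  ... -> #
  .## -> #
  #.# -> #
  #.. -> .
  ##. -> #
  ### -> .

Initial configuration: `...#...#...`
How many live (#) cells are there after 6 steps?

2

##...#...##
##.#...#.##
###..#..###
#.#.....#.#
.#..###..#.
....#.#....
count of #: 2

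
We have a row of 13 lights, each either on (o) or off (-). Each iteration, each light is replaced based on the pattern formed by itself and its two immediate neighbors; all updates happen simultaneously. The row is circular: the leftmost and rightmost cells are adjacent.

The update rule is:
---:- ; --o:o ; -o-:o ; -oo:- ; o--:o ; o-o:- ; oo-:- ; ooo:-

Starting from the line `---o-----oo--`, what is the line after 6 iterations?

--o-o---o--o-

iteration 1: --ooo---o--o-
iteration 2: -o---o-oooooo
iteration 3: -oo-oo-------
iteration 4: o-----o------
iteration 5: oo---ooo----o
iteration 6: --o-o---o--o-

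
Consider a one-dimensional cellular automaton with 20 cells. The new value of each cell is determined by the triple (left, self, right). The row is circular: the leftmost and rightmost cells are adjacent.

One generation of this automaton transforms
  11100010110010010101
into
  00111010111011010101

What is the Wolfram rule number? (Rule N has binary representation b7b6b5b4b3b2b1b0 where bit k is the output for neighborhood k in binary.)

93

position 0: 111 → 0  (bit 7 = 0)
position 2: 110 → 1  (bit 6 = 1)
position 7: 101 → 0  (bit 5 = 0)
position 3: 100 → 1  (bit 4 = 1)
position 8: 011 → 1  (bit 3 = 1)
position 6: 010 → 1  (bit 2 = 1)
position 5: 001 → 0  (bit 1 = 0)
position 4: 000 → 1  (bit 0 = 1)
bits b7..b0 = 01011101 = 93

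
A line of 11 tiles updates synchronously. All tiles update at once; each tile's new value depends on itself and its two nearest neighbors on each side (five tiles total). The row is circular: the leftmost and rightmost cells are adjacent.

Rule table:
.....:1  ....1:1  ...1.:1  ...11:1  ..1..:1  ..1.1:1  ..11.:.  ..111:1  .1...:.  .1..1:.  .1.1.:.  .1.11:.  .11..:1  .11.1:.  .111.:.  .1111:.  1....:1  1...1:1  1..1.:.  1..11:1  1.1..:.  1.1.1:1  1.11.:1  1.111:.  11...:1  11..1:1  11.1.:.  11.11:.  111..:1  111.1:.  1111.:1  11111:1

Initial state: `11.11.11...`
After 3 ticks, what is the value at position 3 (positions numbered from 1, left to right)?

1

...1..11111
1111.11.111
111..1....1
position 3 holds 1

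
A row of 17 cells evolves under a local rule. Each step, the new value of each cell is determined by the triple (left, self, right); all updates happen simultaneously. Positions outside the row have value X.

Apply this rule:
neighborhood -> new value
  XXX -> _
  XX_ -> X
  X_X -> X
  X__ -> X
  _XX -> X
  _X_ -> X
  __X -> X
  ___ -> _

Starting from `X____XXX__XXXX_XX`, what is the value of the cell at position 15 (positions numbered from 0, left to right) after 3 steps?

XX__XX_XXXX__XXX_
_XXXXXXX__XXXX_XX
XX_____XXXX__XXX_
position 15 holds X

X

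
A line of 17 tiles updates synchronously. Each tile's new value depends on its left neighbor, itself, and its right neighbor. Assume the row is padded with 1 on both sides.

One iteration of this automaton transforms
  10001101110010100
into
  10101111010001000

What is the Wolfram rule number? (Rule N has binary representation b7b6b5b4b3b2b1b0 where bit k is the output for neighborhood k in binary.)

position 8: 111 → 0  (bit 7 = 0)
position 0: 110 → 1  (bit 6 = 1)
position 6: 101 → 1  (bit 5 = 1)
position 1: 100 → 0  (bit 4 = 0)
position 4: 011 → 1  (bit 3 = 1)
position 12: 010 → 0  (bit 2 = 0)
position 3: 001 → 0  (bit 1 = 0)
position 2: 000 → 1  (bit 0 = 1)
bits b7..b0 = 01101001 = 105

105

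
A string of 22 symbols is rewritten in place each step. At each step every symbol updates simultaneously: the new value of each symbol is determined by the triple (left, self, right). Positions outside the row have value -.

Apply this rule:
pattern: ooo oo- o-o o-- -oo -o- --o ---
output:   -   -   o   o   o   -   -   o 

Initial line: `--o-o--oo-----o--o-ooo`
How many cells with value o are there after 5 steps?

10

o--o-o-o-oooo--o--oo--
-o--o-o-oo---o--o-o-oo
--o--o-oo-oo--o--o-oo-
o--o--oo-oo-o--o--oo-o
-o--o-o-oo-o-o--o-o-o-
count of o: 10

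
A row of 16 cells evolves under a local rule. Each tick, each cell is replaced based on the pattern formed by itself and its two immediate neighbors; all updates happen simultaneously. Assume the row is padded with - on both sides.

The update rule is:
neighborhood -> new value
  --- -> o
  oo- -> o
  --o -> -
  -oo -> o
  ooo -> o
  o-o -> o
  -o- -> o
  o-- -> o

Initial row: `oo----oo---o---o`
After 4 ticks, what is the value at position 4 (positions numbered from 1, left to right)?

ooooo-oooo-ooo-o
oooooooooooooooo
oooooooooooooooo  (fixed point — unchanged through tick 4)
position 4 holds o

o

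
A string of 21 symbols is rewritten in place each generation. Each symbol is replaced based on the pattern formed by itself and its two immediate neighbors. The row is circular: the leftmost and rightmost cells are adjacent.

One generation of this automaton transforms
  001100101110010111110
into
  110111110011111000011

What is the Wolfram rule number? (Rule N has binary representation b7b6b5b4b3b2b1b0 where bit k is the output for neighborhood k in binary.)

119

position 9: 111 → 0  (bit 7 = 0)
position 3: 110 → 1  (bit 6 = 1)
position 7: 101 → 1  (bit 5 = 1)
position 4: 100 → 1  (bit 4 = 1)
position 2: 011 → 0  (bit 3 = 0)
position 6: 010 → 1  (bit 2 = 1)
position 1: 001 → 1  (bit 1 = 1)
position 0: 000 → 1  (bit 0 = 1)
bits b7..b0 = 01110111 = 119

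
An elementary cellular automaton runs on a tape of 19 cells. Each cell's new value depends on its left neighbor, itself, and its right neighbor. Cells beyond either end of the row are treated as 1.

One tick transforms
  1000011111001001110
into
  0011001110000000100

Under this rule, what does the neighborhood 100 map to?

At position 1 the neighborhood is 100; the next row has 0 there.

0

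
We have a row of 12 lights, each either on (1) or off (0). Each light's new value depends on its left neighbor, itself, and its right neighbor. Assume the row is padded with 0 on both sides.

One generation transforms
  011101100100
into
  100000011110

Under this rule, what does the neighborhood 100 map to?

At position 7 the neighborhood is 100; the next row has 1 there.

1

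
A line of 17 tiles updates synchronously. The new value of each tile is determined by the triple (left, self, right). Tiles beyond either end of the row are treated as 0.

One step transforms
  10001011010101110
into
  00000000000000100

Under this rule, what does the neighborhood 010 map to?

0

At position 0 the neighborhood is 010; the next row has 0 there.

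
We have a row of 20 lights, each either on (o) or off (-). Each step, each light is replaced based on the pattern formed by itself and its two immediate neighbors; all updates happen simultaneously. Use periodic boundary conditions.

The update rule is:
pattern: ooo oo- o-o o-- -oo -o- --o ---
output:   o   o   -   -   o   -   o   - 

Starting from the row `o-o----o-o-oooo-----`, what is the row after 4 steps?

------o----oooo----o
-----o----ooooo---o-
----o----oooooo--o--
---o----ooooooo-o---

---o----ooooooo-o---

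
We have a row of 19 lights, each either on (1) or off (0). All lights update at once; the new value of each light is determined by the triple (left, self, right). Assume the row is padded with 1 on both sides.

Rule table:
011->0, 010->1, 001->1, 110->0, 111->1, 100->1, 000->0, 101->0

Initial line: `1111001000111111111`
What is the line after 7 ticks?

1000110000010111011

1110111101011111111
1100011001001111111
1010100111110111111
0010111011100011111
1110010001010101111
1101111011010100111
1000110000010111011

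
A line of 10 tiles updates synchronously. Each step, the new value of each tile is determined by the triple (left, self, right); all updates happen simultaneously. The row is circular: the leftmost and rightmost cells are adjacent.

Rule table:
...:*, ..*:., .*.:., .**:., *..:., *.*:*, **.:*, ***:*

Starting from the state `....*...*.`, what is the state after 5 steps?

*....**..*

step 1: ***...*...
step 2: .**.*...*.
step 3: ..**..*...
step 4: *..*....**
step 5: *....**..*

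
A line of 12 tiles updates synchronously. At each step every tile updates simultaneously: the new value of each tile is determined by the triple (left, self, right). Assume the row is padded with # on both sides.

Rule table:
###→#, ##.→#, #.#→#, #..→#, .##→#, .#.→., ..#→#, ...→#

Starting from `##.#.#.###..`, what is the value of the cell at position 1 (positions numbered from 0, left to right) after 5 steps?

#

step 1: ###.#.######
step 2: ####.#######
step 3: ############
step 4: ############  (fixed point — unchanged through step 5)
position 1 holds #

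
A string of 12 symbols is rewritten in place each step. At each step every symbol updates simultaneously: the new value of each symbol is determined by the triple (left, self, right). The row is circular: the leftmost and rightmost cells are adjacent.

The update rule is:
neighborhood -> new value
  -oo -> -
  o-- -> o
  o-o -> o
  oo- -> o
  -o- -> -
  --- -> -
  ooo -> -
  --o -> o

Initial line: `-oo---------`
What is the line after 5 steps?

o-o-o-ooo-o-

o-oo--------
-o-oo------o
o-o-oo----o-
-o-o-oo--o-o
o-o-o-ooo-o-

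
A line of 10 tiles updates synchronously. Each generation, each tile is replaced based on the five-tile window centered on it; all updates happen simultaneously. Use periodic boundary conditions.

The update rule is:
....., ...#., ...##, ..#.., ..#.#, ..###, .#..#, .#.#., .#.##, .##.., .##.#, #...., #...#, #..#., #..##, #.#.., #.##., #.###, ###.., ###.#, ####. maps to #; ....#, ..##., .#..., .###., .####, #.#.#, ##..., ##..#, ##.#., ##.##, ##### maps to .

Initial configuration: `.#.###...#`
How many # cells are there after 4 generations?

#.##.#.###
#.##..##.#
#.##.#.#.#
#.##..#.##
count of #: 6

6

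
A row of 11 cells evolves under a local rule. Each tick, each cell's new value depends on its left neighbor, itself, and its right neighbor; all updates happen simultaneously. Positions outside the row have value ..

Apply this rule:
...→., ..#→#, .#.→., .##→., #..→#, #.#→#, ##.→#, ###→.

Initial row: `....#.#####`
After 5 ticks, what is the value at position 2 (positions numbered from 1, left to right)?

...#.#....#
..#.#.#..#.
.#.#.#.##.#
#.#.#.#.##.
.#.#.#.#.##
position 2 holds #

#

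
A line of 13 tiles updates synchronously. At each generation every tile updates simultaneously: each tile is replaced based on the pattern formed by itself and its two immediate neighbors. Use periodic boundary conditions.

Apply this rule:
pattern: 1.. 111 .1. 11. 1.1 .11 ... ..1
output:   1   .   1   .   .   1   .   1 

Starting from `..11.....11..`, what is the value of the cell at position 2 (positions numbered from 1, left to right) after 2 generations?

1

.11.1...11.1.
11..11.11..11
position 2 holds 1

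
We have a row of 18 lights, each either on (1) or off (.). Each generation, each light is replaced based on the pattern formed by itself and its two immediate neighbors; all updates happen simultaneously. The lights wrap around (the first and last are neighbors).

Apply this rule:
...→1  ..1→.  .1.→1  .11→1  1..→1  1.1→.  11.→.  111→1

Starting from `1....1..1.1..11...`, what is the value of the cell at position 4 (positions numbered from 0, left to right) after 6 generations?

1111.11.1.11.1.11.
111..1..1.1..1.1..
11.1.11.1.11.1.11.
1..1.1..1.1..1.1..
11.1.11.1.11.1.11.  (repeats generation 3; period 2)
generation 6: 1..1.1..1.1..1.1..
position 4 holds .

.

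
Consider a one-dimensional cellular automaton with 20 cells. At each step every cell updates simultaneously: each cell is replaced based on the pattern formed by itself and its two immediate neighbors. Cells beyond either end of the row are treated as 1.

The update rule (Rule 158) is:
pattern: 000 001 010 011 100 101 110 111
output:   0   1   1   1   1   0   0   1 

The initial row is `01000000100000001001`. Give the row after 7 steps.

01010011011111111111

step 1: 01100001110000011111
step 2: 01010011101000111111
step 3: 01011111001101111111
step 4: 01011110111001111111
step 5: 01011100110111111111
step 6: 01011011100111111111
step 7: 01010011011111111111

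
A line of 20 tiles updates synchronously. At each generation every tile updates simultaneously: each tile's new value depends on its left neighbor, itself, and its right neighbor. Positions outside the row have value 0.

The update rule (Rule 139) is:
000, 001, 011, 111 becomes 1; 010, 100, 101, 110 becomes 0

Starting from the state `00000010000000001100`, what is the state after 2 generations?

11111001111111110010

11111100111111111001
11111001111111110010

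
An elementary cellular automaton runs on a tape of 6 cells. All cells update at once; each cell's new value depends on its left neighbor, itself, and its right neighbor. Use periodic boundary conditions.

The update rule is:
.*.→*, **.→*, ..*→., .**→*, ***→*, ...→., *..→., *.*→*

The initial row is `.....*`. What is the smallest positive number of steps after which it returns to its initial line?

1

.....*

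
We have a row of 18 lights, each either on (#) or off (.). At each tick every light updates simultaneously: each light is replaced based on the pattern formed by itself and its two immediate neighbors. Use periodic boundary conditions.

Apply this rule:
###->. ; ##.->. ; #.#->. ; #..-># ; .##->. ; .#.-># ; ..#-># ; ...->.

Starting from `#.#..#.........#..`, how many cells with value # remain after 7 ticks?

6

tick 1: #.#####.......####
tick 2: .......#.....#....
tick 3: ......###...###...
tick 4: .....#...#.#...#..
tick 5: ....###.##.##.###.
tick 6: ...#.............#
tick 7: #.###...........##
count of #: 6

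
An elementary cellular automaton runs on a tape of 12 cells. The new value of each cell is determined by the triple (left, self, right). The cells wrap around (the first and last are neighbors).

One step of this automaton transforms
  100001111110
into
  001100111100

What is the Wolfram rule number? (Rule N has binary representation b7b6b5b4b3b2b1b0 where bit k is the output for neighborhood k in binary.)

129

position 6: 111 → 1  (bit 7 = 1)
position 10: 110 → 0  (bit 6 = 0)
position 11: 101 → 0  (bit 5 = 0)
position 1: 100 → 0  (bit 4 = 0)
position 5: 011 → 0  (bit 3 = 0)
position 0: 010 → 0  (bit 2 = 0)
position 4: 001 → 0  (bit 1 = 0)
position 2: 000 → 1  (bit 0 = 1)
bits b7..b0 = 10000001 = 129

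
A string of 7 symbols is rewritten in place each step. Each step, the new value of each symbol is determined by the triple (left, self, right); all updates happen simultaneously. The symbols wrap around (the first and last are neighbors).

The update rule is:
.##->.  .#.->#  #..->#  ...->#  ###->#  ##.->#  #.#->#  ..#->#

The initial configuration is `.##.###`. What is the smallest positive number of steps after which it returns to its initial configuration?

7

step 1: #.##.##
step 2: ##.##.#
step 3: ###.##.
step 4: .###.##
step 5: #.###.#
step 6: ##.###.
step 7: .##.###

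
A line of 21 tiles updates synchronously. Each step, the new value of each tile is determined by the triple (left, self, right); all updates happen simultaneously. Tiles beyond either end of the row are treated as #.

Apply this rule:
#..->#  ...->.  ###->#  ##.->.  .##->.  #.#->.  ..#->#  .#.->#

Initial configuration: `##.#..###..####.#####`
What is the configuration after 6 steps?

step 1: #..###.#.##.##...####
step 2: .##.#..#......#.#.###
step 3: ....#####....##.#..##
step 4: #..#.###.#..#...###.#
step 5: .###..#..#####.#.#...
step 6: ..#.#####.###..#.##.#

..#.#####.###..#.##.#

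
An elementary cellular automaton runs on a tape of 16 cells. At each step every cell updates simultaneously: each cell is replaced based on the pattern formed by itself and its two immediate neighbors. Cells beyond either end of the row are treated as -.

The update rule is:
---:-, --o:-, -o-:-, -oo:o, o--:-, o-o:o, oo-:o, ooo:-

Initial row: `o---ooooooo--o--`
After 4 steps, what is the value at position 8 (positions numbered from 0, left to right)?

step 1: ----o-----o-----
step 2: ----------------
step 3: ----------------  (fixed point — unchanged through step 4)
position 8 holds -

-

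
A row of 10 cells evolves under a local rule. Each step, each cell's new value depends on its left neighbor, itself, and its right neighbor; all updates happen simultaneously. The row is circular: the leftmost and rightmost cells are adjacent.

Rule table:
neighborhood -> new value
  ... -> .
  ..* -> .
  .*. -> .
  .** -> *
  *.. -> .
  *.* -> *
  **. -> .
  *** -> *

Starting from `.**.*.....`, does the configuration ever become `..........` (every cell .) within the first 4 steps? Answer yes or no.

.*.*......
..*.......
..........
all cells are . at step 3

yes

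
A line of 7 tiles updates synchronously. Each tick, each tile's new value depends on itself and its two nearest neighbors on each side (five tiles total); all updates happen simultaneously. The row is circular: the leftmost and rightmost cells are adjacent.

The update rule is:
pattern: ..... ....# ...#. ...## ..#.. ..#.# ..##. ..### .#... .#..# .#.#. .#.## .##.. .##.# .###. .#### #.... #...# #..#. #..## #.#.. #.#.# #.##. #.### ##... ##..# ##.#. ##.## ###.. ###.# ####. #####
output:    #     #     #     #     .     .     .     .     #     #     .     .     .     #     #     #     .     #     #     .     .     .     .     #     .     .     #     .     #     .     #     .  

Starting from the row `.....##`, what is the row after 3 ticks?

tick 1: ..###..
tick 2: ##.##..
tick 3: .#.....

.#.....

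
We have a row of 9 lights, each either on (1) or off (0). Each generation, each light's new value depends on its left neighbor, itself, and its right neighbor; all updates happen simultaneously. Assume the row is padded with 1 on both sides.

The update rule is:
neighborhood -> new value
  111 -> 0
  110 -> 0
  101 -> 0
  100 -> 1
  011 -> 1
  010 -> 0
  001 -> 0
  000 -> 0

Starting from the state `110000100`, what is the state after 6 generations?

001000010
100100000
010010000
001001000
100100100
010010010

010010010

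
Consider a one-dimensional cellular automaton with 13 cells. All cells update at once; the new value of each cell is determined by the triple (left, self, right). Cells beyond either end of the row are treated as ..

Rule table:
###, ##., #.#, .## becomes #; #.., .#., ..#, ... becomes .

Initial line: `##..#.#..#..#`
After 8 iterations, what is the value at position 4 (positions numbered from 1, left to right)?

##...#.......
##...........
##...........  (fixed point — unchanged through iteration 8)
position 4 holds .

.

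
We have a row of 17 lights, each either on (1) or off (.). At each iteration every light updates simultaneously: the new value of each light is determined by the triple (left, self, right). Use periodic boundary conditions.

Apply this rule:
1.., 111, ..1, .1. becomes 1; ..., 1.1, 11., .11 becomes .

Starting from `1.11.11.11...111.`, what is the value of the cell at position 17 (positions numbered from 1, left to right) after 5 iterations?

1

iteration 1: 1.........1.1.1..
iteration 2: 11.......11.1.111
iteration 3: 1.1.....1...1..11
iteration 4: ..11...111.1111.1
iteration 5: 11..1.1.1...11..1
position 17 holds 1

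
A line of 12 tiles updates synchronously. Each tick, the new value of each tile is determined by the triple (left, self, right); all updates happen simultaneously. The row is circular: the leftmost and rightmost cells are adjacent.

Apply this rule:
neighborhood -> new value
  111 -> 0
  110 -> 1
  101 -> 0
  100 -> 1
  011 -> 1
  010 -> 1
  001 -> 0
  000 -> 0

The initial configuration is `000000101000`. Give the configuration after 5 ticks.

000000101100
000000101110
000000101011
100000101011
110000101010

110000101010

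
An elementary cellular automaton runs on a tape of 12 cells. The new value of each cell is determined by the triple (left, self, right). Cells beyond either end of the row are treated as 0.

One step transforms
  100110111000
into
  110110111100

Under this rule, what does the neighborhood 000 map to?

0

At position 10 the neighborhood is 000; the next row has 0 there.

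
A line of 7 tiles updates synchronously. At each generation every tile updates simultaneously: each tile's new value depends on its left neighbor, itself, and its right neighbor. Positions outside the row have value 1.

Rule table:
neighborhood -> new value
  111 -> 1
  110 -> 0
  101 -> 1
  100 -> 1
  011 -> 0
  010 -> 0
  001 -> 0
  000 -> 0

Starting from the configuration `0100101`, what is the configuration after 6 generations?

0101010

generation 1: 1010010
generation 2: 0101001
generation 3: 1010100
generation 4: 0101010
generation 5: 1010101
generation 6: 0101010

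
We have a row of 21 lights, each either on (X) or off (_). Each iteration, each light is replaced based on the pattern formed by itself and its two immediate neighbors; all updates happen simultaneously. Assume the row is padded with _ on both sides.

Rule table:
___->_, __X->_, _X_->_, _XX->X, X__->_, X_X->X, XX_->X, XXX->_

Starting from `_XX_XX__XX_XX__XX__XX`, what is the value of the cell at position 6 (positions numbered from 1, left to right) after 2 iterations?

iteration 1: _XXXXX__XXXXX__XX__XX
iteration 2: _X___X__X___X__XX__XX
position 6 holds X

X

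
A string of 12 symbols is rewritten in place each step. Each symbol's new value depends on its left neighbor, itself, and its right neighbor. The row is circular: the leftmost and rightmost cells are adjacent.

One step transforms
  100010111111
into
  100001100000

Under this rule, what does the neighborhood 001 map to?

0

At position 3 the neighborhood is 001; the next row has 0 there.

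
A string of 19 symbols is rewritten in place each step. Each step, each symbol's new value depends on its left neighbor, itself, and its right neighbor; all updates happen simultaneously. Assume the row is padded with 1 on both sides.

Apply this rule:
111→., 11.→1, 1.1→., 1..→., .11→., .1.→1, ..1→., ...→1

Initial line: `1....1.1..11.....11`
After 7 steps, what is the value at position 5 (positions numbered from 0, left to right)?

1

1.11.1.1...1.111...
1..1.1.1.1.1...1.1.
1..1.1.1.1.1.1.1.1.
1..1.1.1.1.1.1.1.1.  (fixed point — unchanged through step 7)
position 5 holds 1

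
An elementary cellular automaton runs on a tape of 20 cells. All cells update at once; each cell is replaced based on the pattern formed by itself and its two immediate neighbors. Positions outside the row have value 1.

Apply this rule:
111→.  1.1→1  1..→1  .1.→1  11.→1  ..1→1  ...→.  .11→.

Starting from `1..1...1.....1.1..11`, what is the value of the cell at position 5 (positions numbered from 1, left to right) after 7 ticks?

11111.111...111111..
....11..11.1.....111
1..1.111.1111...1...
11111..11...11.111.1
....111.11.1.11..11.
1..1..11.1111.111.11
111111.11...11..11..
position 5 holds 1

1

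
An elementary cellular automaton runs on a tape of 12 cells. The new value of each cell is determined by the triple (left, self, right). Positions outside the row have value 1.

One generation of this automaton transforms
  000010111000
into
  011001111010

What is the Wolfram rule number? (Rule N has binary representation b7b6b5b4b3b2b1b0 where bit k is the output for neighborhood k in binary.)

position 7: 111 → 1  (bit 7 = 1)
position 8: 110 → 1  (bit 6 = 1)
position 5: 101 → 1  (bit 5 = 1)
position 0: 100 → 0  (bit 4 = 0)
position 6: 011 → 1  (bit 3 = 1)
position 4: 010 → 0  (bit 2 = 0)
position 3: 001 → 0  (bit 1 = 0)
position 1: 000 → 1  (bit 0 = 1)
bits b7..b0 = 11101001 = 233

233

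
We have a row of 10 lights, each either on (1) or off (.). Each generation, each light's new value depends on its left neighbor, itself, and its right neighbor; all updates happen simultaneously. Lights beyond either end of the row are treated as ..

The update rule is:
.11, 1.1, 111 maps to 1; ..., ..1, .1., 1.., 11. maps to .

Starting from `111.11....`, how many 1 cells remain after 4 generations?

1

generation 1: 11.11.....
generation 2: 1.11......
generation 3: .11.......
generation 4: .1........
count of 1: 1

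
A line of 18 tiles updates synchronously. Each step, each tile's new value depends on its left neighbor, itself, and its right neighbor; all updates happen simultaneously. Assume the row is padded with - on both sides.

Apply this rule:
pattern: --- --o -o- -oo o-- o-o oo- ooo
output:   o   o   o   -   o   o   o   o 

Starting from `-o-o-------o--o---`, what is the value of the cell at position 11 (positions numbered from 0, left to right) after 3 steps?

o

oooooooooooooooooo
-ooooooooooooooooo
o-oooooooooooooooo
position 11 holds o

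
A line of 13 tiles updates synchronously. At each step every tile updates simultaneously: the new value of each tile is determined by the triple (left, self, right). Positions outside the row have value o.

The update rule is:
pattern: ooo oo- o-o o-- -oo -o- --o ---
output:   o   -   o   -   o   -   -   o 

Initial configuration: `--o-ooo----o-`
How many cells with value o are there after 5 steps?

---ooo--oo--o
-o-oo---o---o
o-oo--o---o-o
-oo-----o--oo
oo--ooo----oo
count of o: 7

7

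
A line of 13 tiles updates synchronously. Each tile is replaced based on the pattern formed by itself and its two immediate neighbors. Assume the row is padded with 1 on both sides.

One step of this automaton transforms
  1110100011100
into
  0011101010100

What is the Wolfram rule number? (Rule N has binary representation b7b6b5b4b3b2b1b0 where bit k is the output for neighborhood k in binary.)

109

position 0: 111 → 0  (bit 7 = 0)
position 2: 110 → 1  (bit 6 = 1)
position 3: 101 → 1  (bit 5 = 1)
position 5: 100 → 0  (bit 4 = 0)
position 8: 011 → 1  (bit 3 = 1)
position 4: 010 → 1  (bit 2 = 1)
position 7: 001 → 0  (bit 1 = 0)
position 6: 000 → 1  (bit 0 = 1)
bits b7..b0 = 01101101 = 109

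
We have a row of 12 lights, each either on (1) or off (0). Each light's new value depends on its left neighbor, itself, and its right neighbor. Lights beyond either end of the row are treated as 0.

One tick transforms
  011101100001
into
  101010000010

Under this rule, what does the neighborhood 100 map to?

At position 7 the neighborhood is 100; the next row has 0 there.

0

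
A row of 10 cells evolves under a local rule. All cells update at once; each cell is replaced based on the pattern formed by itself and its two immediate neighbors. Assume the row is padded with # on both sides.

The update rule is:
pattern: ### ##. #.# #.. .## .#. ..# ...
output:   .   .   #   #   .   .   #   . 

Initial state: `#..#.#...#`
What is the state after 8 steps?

.##.#.#.#.
#..#.#.#.#
.##.#.#.#.  (repeats step 1; period 2)
step 8: #..#.#.#.#

#..#.#.#.#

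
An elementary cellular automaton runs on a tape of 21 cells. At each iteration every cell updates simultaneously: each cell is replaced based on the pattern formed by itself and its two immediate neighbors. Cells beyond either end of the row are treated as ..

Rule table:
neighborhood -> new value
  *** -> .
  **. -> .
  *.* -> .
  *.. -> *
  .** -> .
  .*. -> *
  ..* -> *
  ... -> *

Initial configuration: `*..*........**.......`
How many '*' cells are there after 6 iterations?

2

************..*******
............**.......
************..*******  (repeats iteration 1; period 2)
iteration 6: ............**.......
count of *: 2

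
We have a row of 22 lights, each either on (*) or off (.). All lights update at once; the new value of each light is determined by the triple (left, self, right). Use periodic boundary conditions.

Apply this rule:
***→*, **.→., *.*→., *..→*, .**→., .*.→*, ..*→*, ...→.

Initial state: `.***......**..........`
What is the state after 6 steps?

*.*.*....*..*.........
*.*.**..******.......*
..*...**.****.*.....*.
.***.*....**..**...***
..*..**..*..**..*.*.*.
.****..*****..***.*.**

.****..*****..***.*.**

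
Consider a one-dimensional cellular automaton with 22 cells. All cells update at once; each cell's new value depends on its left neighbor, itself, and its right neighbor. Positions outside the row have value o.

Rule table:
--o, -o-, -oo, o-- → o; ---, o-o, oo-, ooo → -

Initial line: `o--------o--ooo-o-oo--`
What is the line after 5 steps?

-o------ooooo---o-o-oo
-oo----oo----o-oo-o-o-
-o-o--oo-o--oo-o--o-o-
-o-oooo--oooo--oooo-o-
-o-o---ooo---ooo----o-

-o-o---ooo---ooo----o-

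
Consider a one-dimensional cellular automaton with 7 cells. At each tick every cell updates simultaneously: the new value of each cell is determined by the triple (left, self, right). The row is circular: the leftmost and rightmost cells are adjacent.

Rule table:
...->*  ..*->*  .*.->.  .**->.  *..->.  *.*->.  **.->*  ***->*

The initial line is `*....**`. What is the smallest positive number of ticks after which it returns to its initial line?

7

tick 1: *.***.*
tick 2: *..**..
tick 3: ..*.*.*
tick 4: .*.....
tick 5: *..****
tick 6: *.*.***
tick 7: *....**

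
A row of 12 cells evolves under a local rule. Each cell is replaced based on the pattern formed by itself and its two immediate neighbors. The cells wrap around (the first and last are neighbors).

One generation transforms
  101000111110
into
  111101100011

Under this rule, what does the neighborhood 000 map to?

0

At position 4 the neighborhood is 000; the next row has 0 there.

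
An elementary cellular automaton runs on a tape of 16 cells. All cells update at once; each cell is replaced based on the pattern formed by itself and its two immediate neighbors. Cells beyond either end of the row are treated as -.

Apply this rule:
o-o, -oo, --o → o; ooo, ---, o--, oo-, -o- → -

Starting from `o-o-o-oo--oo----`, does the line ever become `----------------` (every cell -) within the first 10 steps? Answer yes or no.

no

step 1: -o-o-oo--oo-----
step 2: o-o-oo--oo------
step 3: -o-oo--oo-------
step 4: o-oo--oo--------
step 5: -oo--oo---------
step 6: oo--oo----------
step 7: o--oo-----------
step 8: --oo------------
step 9: -oo-------------
step 10: oo--------------
step 10 is oo--------------, still not uniform -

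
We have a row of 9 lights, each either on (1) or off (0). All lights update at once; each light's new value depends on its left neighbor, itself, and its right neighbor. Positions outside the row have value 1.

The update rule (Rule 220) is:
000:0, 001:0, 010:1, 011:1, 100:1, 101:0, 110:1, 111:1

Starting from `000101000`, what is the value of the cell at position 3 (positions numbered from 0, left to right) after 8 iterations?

iteration 1: 100101100
iteration 2: 110101110
iteration 3: 110101110  (fixed point — unchanged through iteration 8)
position 3 holds 1

1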